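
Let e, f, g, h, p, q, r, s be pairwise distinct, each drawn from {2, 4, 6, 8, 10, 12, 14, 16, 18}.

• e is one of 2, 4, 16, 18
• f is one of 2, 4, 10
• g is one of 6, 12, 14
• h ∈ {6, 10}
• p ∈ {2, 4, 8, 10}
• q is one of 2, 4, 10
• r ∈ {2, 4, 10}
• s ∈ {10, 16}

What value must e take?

18

The 3 variables f, q, r are confined to {2, 4, 10}, which locks those values in; drop them from e, h, p, s.
h's domain is down to {6}, so h = 6. So g can't be 6.
p's domain is down to {8}, so p = 8.
s's domain is down to {16}, so s = 16. Eliminate 16 elsewhere: e.
So e = 18.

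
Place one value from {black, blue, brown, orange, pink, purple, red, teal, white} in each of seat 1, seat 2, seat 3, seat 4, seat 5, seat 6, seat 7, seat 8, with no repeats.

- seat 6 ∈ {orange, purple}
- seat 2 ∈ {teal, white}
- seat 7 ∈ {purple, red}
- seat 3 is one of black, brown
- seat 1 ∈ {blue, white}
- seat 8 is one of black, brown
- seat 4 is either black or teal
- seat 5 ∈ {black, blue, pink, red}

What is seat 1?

blue

seat 3 and seat 8 share exactly the 2 values {black, brown}; by pigeonhole those values go to them, so strike black, brown from seat 4, seat 5.
seat 4 has just one choice, so seat 4 = teal. Strike teal from seat 2.
That leaves seat 2 = white. Remove white from seat 1.
So seat 1 = blue.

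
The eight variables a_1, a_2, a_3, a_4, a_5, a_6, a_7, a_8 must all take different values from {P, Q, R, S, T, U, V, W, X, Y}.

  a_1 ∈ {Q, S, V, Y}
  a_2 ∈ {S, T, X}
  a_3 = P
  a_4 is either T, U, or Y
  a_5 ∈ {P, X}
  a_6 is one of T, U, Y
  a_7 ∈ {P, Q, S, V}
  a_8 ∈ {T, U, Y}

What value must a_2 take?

S

a_3 must be P (only option left). So a_5, a_7 can't be P.
a_5 has just one choice, so a_5 = X. Eliminate X elsewhere: a_2.
a_4, a_6, a_8 between them cover only {T, U, Y} — a naked triple. Remove those values from a_1, a_2.
So a_2 = S.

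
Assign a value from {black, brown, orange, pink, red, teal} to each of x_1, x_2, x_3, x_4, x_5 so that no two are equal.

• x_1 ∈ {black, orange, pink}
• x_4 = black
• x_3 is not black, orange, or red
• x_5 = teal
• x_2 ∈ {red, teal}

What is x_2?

red

x_4 has just one choice, so x_4 = black. Strike black from x_1.
x_5 has just one choice, so x_5 = teal. Eliminate teal elsewhere: x_2, x_3.
So x_2 = red.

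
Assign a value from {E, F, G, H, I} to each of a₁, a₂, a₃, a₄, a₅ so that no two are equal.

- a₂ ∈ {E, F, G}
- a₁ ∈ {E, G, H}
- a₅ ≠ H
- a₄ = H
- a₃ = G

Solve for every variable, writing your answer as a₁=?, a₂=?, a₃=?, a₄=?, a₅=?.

a₁=E, a₂=F, a₃=G, a₄=H, a₅=I

a₃'s domain is down to {G}, so a₃ = G. Remove G from a₁, a₂, a₅.
a₄'s domain is down to {H}, so a₄ = H. So a₁ can't be H.
That leaves a₁ = E. So a₂, a₅ can't be E.
That leaves a₂ = F. Strike F from a₅.
a₅ must be I (only option left).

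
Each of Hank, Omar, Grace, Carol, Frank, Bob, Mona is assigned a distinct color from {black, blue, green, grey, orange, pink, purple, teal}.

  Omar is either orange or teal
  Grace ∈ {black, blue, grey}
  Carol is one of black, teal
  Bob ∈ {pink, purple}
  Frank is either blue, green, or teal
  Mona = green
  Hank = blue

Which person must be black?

Hank must be blue (only option left). So Grace, Frank can't be blue.
That leaves Mona = green. Strike green from Frank.
Frank must be teal (only option left). Eliminate teal elsewhere: Omar, Carol.
So black goes to Carol.

Carol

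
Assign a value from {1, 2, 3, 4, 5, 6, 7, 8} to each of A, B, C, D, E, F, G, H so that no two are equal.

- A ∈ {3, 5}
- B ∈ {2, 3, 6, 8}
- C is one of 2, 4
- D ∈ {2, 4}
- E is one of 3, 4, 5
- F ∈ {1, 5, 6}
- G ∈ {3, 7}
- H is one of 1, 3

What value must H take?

1

The 8 variables together cover exactly {1, 2, 3, 4, 5, 6, 7, 8} — 8 values for 8 variables — and 7 appears only in G's list, so G = 7.
The 7 still-open variables together cover exactly {1, 2, 3, 4, 5, 6, 8} — 7 values for 7 variables — and 8 appears only in B's list, so B = 8.
Among the 6 still-open variables, 6 fits only F (and all 6 values in {1, 2, 3, 4, 5, 6} must be used), so F = 6.
The 5 still-open variables draw from only 5 values {1, 2, 3, 4, 5}, so each is used; only H can be 1, hence H = 1.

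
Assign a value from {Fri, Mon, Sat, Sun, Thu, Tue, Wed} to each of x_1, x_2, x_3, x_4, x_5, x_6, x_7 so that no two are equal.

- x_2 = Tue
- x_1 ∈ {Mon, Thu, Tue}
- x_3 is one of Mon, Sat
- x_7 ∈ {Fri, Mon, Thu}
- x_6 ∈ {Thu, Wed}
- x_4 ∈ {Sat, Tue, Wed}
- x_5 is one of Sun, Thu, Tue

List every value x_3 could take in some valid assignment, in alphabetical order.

x_2's domain is down to {Tue}, so x_2 = Tue. Eliminate Tue elsewhere: x_1, x_4, x_5.
The 6 still-open variables draw from only 6 values {Fri, Mon, Sat, Sun, Thu, Wed}, so each is used; only x_7 can be Fri, hence x_7 = Fri.
The 5 still-open variables draw from only 5 values {Mon, Sat, Sun, Thu, Wed}, so each is used; only x_5 can be Sun, hence x_5 = Sun.
No further eliminations apply; x_3 can still be any of Mon, Sat.

Mon, Sat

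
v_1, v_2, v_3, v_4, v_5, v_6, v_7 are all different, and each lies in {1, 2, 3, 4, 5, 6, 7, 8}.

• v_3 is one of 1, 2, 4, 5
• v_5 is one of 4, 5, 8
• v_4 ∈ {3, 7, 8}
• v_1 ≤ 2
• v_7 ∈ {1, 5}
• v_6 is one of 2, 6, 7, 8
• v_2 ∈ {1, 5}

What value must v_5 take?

The 2 variables v_2 and v_7 are confined to {1, 5}, which locks those values in; drop them from v_1, v_3, v_5.
v_1 must be 2 (only option left). Eliminate 2 elsewhere: v_3, v_6.
v_3's domain is down to {4}, so v_3 = 4. Eliminate 4 elsewhere: v_5.
So v_5 = 8.

8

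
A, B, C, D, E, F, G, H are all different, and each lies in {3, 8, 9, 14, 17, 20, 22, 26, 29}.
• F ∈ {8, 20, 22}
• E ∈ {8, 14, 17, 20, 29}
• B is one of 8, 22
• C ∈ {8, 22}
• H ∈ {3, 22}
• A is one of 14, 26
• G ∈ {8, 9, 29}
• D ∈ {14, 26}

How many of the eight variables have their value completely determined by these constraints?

2

A and D share exactly the 2 values {14, 26}; by pigeonhole those values go to them, so strike 14, 26 from E.
B and C share exactly the 2 values {8, 22}; by pigeonhole those values go to them, so strike 8, 22 from E, F, G, H.
F has just one choice, so F = 20. Eliminate 20 elsewhere: E.
H must be 3 (only option left).
Determined: F=20, H=3. The other variables each still have more than one consistent value. That makes 2.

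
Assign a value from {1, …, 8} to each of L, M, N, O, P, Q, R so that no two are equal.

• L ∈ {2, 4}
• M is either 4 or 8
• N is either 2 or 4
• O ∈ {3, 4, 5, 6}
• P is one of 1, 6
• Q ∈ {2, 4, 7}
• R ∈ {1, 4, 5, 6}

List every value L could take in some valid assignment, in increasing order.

2, 4

L and N share exactly the 2 values {2, 4}; by pigeonhole those values go to them, so strike 2, 4 from M, O, Q, R.
M must be 8 (only option left).
Q must be 7 (only option left).
No further eliminations apply; L can still be any of 2, 4.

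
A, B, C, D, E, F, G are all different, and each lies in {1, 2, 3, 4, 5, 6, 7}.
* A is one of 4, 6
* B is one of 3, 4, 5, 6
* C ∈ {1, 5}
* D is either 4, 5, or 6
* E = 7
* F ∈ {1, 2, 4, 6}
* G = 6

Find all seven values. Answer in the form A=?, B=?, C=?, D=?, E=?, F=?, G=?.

E has just one choice, so E = 7.
G must be 6 (only option left). Strike 6 from A, B, D, F.
A has just one choice, so A = 4. Strike 4 from B, D, F.
D must be 5 (only option left). Remove 5 from B, C.
B must be 3 (only option left).
C's domain is down to {1}, so C = 1. Eliminate 1 elsewhere: F.
F must be 2 (only option left).

A=4, B=3, C=1, D=5, E=7, F=2, G=6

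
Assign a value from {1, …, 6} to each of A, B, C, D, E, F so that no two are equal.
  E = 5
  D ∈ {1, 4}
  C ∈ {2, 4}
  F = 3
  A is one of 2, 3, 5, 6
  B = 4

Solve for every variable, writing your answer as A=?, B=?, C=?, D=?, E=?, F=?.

A=6, B=4, C=2, D=1, E=5, F=3

B must be 4 (only option left). Strike 4 from C, D.
C's domain is down to {2}, so C = 2. Strike 2 from A.
D has just one choice, so D = 1.
That leaves E = 5. Eliminate 5 elsewhere: A.
F's domain is down to {3}, so F = 3. So A can't be 3.
A must be 6 (only option left).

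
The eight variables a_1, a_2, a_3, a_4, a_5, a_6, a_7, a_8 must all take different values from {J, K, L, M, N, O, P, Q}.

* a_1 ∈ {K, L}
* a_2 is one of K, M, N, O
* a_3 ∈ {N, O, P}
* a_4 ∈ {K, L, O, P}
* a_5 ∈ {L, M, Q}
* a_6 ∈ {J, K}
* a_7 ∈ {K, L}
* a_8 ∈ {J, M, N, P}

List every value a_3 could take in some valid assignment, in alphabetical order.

N, O, P

The 8 variables draw from only 8 values {J, K, L, M, N, O, P, Q}, so each is used; only a_5 can be Q, hence a_5 = Q.
a_1 and a_7 share exactly the 2 values {K, L}; by pigeonhole those values go to them, so strike K, L from a_2, a_4, a_6.
a_6 must be J (only option left). Remove J from a_8.
No further eliminations apply; a_3 can still be any of N, O, P.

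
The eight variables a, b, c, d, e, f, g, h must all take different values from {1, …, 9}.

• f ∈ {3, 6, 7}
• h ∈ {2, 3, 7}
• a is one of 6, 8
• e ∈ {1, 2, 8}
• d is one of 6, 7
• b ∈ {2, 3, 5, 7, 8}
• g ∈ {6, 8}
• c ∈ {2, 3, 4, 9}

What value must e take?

The 2 variables a and g are confined to {6, 8}, which locks those values in; drop them from b, d, e, f.
d has just one choice, so d = 7. Eliminate 7 elsewhere: b, f, h.
f has just one choice, so f = 3. Strike 3 from b, c, h.
h's domain is down to {2}, so h = 2. So b, c, e can't be 2.
So e = 1.

1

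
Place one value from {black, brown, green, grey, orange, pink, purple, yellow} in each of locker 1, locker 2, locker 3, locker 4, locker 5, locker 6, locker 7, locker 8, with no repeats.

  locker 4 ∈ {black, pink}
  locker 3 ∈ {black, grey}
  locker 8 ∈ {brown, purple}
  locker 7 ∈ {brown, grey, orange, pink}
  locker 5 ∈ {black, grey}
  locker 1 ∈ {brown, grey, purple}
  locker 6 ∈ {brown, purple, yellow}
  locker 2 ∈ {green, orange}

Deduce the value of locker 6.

yellow

Among the 8 variables, green fits only locker 2 (and all 8 values in {black, brown, green, grey, orange, pink, purple, yellow} must be used), so locker 2 = green.
The 7 still-open variables draw from only 7 values {black, brown, grey, orange, pink, purple, yellow}, so each is used; only locker 7 can be orange, hence locker 7 = orange.
The 6 still-open variables together cover exactly {black, brown, grey, pink, purple, yellow} — 6 values for 6 variables — and pink appears only in locker 4's list, so locker 4 = pink.
Among the 5 still-open variables, yellow fits only locker 6 (and all 5 values in {black, brown, grey, purple, yellow} must be used), so locker 6 = yellow.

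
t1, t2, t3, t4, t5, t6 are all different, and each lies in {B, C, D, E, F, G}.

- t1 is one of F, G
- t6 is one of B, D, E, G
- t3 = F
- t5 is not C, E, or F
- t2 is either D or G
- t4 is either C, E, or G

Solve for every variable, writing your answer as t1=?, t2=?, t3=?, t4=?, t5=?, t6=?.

t3's domain is down to {F}, so t3 = F. Eliminate F elsewhere: t1.
t1's domain is down to {G}, so t1 = G. Strike G from t2, t4, t5, t6.
t2's domain is down to {D}, so t2 = D. So t5, t6 can't be D.
That leaves t5 = B. So t6 can't be B.
That leaves t6 = E. Eliminate E elsewhere: t4.
That leaves t4 = C.

t1=G, t2=D, t3=F, t4=C, t5=B, t6=E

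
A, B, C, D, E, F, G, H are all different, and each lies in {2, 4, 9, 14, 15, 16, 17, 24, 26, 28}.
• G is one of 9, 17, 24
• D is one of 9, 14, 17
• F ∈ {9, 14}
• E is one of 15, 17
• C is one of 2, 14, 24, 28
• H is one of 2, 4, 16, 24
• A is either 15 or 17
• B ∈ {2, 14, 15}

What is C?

The 2 variables A and E are confined to {15, 17}, which locks those values in; drop them from B, D, G.
The 2 variables D and F are confined to {9, 14}, which locks those values in; drop them from B, C, G.
B must be 2 (only option left). Eliminate 2 elsewhere: C, H.
That leaves G = 24. Eliminate 24 elsewhere: C, H.
So C = 28.

28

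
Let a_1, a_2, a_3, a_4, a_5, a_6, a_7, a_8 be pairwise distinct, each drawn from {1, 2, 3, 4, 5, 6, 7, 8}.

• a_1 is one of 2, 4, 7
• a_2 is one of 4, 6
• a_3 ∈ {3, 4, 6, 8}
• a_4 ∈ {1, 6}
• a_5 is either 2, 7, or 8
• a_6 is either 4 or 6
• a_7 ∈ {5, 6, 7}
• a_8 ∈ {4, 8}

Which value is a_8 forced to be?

8

Among the 8 variables, 1 fits only a_4 (and all 8 values in {1, 2, 3, 4, 5, 6, 7, 8} must be used), so a_4 = 1.
Among the 7 still-open variables, 3 fits only a_3 (and all 7 values in {2, 3, 4, 5, 6, 7, 8} must be used), so a_3 = 3.
Among the 6 still-open variables, 5 fits only a_7 (and all 6 values in {2, 4, 5, 6, 7, 8} must be used), so a_7 = 5.
The 2 variables a_2 and a_6 are confined to {4, 6}, which locks those values in; drop them from a_1, a_8.
So a_8 = 8.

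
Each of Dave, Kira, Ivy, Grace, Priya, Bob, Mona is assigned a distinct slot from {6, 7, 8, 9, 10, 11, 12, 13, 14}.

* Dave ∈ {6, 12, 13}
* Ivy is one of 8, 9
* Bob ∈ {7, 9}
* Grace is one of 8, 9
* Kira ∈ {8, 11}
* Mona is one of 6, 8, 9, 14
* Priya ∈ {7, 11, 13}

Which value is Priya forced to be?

13

Ivy and Grace between them cover only {8, 9} — a naked pair. Remove those values from Kira, Bob, Mona.
That leaves Kira = 11. Eliminate 11 elsewhere: Priya.
That leaves Bob = 7. Eliminate 7 elsewhere: Priya.
So Priya = 13.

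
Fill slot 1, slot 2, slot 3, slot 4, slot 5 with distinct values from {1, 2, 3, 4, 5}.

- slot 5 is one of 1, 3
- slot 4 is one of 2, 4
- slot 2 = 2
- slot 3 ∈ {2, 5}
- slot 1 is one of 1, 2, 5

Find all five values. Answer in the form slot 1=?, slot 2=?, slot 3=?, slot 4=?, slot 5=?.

slot 1=1, slot 2=2, slot 3=5, slot 4=4, slot 5=3

slot 2's domain is down to {2}, so slot 2 = 2. So slot 1, slot 3, slot 4 can't be 2.
That leaves slot 3 = 5. Strike 5 from slot 1.
slot 4 must be 4 (only option left).
slot 1 has just one choice, so slot 1 = 1. So slot 5 can't be 1.
slot 5 has just one choice, so slot 5 = 3.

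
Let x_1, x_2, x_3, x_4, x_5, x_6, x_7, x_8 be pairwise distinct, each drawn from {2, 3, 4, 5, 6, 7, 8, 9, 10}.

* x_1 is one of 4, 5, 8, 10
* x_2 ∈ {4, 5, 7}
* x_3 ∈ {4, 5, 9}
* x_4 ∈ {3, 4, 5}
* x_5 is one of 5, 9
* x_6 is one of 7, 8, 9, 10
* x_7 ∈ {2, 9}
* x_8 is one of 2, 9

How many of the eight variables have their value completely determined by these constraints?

4

The 8 variables together cover exactly {2, 3, 4, 5, 7, 8, 9, 10} — 8 values for 8 variables — and 3 appears only in x_4's list, so x_4 = 3.
The 2 variables x_7 and x_8 are confined to {2, 9}, which locks those values in; drop them from x_3, x_5, x_6.
x_5 must be 5 (only option left). So x_1, x_2, x_3 can't be 5.
That leaves x_3 = 4. Eliminate 4 elsewhere: x_1, x_2.
That leaves x_2 = 7. Remove 7 from x_6.
Determined: x_2=7, x_3=4, x_4=3, x_5=5. The other variables each still have more than one consistent value. That makes 4.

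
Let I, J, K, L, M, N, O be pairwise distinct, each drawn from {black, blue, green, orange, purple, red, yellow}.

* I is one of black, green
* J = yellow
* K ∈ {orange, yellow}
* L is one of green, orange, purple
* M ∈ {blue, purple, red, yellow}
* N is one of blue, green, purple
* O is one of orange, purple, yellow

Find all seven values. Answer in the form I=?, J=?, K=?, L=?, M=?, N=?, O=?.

J must be yellow (only option left). Eliminate yellow elsewhere: K, M, O.
That leaves K = orange. So L, O can't be orange.
That leaves O = purple. So L, M, N can't be purple.
L has just one choice, so L = green. Strike green from I, N.
N has just one choice, so N = blue. Remove blue from M.
I has just one choice, so I = black.
That leaves M = red.

I=black, J=yellow, K=orange, L=green, M=red, N=blue, O=purple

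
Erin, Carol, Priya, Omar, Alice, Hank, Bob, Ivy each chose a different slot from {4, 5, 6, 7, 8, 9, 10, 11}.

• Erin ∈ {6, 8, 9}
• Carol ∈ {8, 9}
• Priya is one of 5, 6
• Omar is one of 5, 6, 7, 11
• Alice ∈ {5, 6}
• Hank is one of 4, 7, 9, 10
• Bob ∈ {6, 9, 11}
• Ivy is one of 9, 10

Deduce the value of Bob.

11

The 8 variables together cover exactly {4, 5, 6, 7, 8, 9, 10, 11} — 8 values for 8 variables — and 4 appears only in Hank's list, so Hank = 4.
The 7 still-open variables draw from only 7 values {5, 6, 7, 8, 9, 10, 11}, so each is used; only Omar can be 7, hence Omar = 7.
The 6 still-open variables together cover exactly {5, 6, 8, 9, 10, 11} — 6 values for 6 variables — and 10 appears only in Ivy's list, so Ivy = 10.
The 5 still-open variables draw from only 5 values {5, 6, 8, 9, 11}, so each is used; only Bob can be 11, hence Bob = 11.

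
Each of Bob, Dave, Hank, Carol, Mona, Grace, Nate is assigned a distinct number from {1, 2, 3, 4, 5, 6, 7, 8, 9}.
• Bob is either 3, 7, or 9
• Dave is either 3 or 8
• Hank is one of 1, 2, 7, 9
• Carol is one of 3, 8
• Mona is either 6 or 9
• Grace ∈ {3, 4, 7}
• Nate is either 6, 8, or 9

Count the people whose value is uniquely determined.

Dave and Carol between them cover only {3, 8} — a naked pair. Remove those values from Bob, Grace, Nate.
Mona and Nate share exactly the 2 values {6, 9}; by pigeonhole those values go to them, so strike 6, 9 from Bob, Hank.
Bob has just one choice, so Bob = 7. Remove 7 from Hank, Grace.
Grace has just one choice, so Grace = 4.
Determined: Bob=7, Grace=4. The other people each still have more than one consistent value. That makes 2.

2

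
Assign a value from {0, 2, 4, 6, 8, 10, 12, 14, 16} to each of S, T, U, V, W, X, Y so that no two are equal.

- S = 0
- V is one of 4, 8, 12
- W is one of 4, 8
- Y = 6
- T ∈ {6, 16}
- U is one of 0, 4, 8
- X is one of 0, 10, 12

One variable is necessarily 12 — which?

V

S's domain is down to {0}, so S = 0. Eliminate 0 elsewhere: U, X.
That leaves Y = 6. So T can't be 6.
T must be 16 (only option left).
The 4 still-open variables draw from only 4 values {4, 8, 10, 12}, so each is used; only X can be 10, hence X = 10.
Among the 3 still-open variables, 12 fits only V (and all 3 values in {4, 8, 12} must be used), so V = 12.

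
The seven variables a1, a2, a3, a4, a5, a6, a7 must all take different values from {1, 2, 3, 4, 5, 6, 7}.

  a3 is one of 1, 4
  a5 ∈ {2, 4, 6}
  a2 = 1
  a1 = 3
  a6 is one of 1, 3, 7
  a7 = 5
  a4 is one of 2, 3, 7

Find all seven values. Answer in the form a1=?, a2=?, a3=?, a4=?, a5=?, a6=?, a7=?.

a1=3, a2=1, a3=4, a4=2, a5=6, a6=7, a7=5

a1 has just one choice, so a1 = 3. Strike 3 from a4, a6.
a2 has just one choice, so a2 = 1. So a3, a6 can't be 1.
a3's domain is down to {4}, so a3 = 4. Strike 4 from a5.
That leaves a6 = 7. Remove 7 from a4.
a7 must be 5 (only option left).
a4 must be 2 (only option left). Remove 2 from a5.
That leaves a5 = 6.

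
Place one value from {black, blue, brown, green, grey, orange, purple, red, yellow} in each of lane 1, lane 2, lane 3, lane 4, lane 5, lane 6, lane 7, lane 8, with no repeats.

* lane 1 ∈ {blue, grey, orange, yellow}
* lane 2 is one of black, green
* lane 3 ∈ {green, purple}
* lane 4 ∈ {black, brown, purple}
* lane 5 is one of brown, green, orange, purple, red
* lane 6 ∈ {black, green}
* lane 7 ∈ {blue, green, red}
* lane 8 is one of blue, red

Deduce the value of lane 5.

orange

The 2 variables lane 2 and lane 6 are confined to {black, green}, which locks those values in; drop them from lane 3, lane 4, lane 5, lane 7.
That leaves lane 3 = purple. Strike purple from lane 4, lane 5.
lane 4 has just one choice, so lane 4 = brown. So lane 5 can't be brown.
The 2 variables lane 7 and lane 8 are confined to {blue, red}, which locks those values in; drop them from lane 1, lane 5.
So lane 5 = orange.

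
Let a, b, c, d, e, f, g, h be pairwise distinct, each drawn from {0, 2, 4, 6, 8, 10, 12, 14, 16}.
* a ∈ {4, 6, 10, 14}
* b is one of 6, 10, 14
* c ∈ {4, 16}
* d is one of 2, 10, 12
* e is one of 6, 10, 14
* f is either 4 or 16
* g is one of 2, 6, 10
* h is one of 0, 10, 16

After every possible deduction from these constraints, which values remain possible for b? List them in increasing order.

6, 10, 14

Among the 8 variables, 0 fits only h (and all 8 values in {0, 2, 4, 6, 10, 12, 14, 16} must be used), so h = 0.
The 7 still-open variables draw from only 7 values {2, 4, 6, 10, 12, 14, 16}, so each is used; only d can be 12, hence d = 12.
The 6 still-open variables together cover exactly {2, 4, 6, 10, 14, 16} — 6 values for 6 variables — and 2 appears only in g's list, so g = 2.
The 2 variables c and f are confined to {4, 16}, which locks those values in; drop them from a.
No further eliminations apply; b can still be any of 6, 10, 14.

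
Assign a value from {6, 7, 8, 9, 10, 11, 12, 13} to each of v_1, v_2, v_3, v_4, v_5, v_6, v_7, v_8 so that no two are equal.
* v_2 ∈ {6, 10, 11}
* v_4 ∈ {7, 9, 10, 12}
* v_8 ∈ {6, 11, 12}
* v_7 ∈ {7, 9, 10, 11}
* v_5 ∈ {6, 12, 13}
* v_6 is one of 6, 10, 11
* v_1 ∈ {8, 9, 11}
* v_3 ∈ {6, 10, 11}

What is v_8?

Among the 8 variables, 8 fits only v_1 (and all 8 values in {6, 7, 8, 9, 10, 11, 12, 13} must be used), so v_1 = 8.
Among the 7 still-open variables, 13 fits only v_5 (and all 7 values in {6, 7, 9, 10, 11, 12, 13} must be used), so v_5 = 13.
v_2, v_3, v_6 between them cover only {6, 10, 11} — a naked triple. Remove those values from v_4, v_7, v_8.
So v_8 = 12.

12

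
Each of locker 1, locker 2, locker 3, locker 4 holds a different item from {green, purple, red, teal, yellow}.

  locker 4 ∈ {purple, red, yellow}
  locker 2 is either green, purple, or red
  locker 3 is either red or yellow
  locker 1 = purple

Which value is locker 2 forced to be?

locker 1 has just one choice, so locker 1 = purple. Remove purple from locker 2, locker 4.
The 3 still-open variables draw from only 3 values {green, red, yellow}, so each is used; only locker 2 can be green, hence locker 2 = green.

green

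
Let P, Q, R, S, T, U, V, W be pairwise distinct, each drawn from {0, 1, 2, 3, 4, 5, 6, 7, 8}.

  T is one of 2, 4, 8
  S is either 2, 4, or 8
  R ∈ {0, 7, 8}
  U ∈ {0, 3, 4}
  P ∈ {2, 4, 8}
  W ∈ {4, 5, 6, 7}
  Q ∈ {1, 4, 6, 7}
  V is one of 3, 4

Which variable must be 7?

R

P, S, T between them cover only {2, 4, 8} — a naked triple. Remove those values from Q, R, U, V, W.
That leaves V = 3. Strike 3 from U.
U has just one choice, so U = 0. Strike 0 from R.
So 7 goes to R.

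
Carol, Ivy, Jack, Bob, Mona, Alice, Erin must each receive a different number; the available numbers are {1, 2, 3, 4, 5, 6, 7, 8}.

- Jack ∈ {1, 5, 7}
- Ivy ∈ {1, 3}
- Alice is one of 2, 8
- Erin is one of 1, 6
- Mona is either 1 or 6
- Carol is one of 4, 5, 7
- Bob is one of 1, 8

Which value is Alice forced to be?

2

Mona and Erin between them cover only {1, 6} — a naked pair. Remove those values from Ivy, Jack, Bob.
Ivy must be 3 (only option left).
Bob has just one choice, so Bob = 8. So Alice can't be 8.
So Alice = 2.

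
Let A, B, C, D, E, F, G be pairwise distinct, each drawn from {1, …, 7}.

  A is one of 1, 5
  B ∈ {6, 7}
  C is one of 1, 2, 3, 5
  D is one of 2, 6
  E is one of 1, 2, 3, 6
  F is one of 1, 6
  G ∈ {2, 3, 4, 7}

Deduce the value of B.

Among the 7 variables, 4 fits only G (and all 7 values in {1, 2, 3, 4, 5, 6, 7} must be used), so G = 4.
The 6 still-open variables draw from only 6 values {1, 2, 3, 5, 6, 7}, so each is used; only B can be 7, hence B = 7.

7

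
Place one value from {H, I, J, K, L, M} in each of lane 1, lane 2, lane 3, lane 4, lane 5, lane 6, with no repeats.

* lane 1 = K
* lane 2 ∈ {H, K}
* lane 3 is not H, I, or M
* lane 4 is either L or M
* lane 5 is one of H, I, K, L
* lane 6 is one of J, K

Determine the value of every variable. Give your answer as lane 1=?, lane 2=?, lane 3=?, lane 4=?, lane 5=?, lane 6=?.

lane 1's domain is down to {K}, so lane 1 = K. Strike K from lane 2, lane 3, lane 5, lane 6.
lane 2's domain is down to {H}, so lane 2 = H. So lane 5 can't be H.
lane 6 has just one choice, so lane 6 = J. Remove J from lane 3.
lane 3 has just one choice, so lane 3 = L. Strike L from lane 4, lane 5.
lane 4's domain is down to {M}, so lane 4 = M.
lane 5's domain is down to {I}, so lane 5 = I.

lane 1=K, lane 2=H, lane 3=L, lane 4=M, lane 5=I, lane 6=J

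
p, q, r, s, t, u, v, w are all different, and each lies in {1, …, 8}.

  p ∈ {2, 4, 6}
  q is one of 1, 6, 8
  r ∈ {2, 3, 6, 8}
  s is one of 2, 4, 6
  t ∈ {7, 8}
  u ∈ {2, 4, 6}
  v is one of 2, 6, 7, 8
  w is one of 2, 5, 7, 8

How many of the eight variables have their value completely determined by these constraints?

3

The 8 variables draw from only 8 values {1, 2, 3, 4, 5, 6, 7, 8}, so each is used; only q can be 1, hence q = 1.
The 7 still-open variables together cover exactly {2, 3, 4, 5, 6, 7, 8} — 7 values for 7 variables — and 3 appears only in r's list, so r = 3.
The 6 still-open variables draw from only 6 values {2, 4, 5, 6, 7, 8}, so each is used; only w can be 5, hence w = 5.
p, s, u between them cover only {2, 4, 6} — a naked triple. Remove those values from v.
Determined: q=1, r=3, w=5. The other variables each still have more than one consistent value. That makes 3.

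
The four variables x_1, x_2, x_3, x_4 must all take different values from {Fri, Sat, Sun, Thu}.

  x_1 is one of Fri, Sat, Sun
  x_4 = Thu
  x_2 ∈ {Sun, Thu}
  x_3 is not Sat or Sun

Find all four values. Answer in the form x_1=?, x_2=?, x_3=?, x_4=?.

x_4 has just one choice, so x_4 = Thu. So x_2, x_3 can't be Thu.
That leaves x_2 = Sun. Remove Sun from x_1.
x_3 has just one choice, so x_3 = Fri. Strike Fri from x_1.
x_1's domain is down to {Sat}, so x_1 = Sat.

x_1=Sat, x_2=Sun, x_3=Fri, x_4=Thu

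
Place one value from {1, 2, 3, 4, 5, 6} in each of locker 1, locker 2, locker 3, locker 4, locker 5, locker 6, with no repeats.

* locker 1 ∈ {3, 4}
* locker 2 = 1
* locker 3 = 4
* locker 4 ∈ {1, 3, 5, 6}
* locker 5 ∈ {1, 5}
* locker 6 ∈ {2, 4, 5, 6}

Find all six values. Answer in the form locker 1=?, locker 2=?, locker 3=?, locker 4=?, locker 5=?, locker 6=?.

locker 2 has just one choice, so locker 2 = 1. Strike 1 from locker 4, locker 5.
locker 3 must be 4 (only option left). Strike 4 from locker 1, locker 6.
locker 5 must be 5 (only option left). So locker 4, locker 6 can't be 5.
That leaves locker 1 = 3. Eliminate 3 elsewhere: locker 4.
locker 4's domain is down to {6}, so locker 4 = 6. Eliminate 6 elsewhere: locker 6.
locker 6's domain is down to {2}, so locker 6 = 2.

locker 1=3, locker 2=1, locker 3=4, locker 4=6, locker 5=5, locker 6=2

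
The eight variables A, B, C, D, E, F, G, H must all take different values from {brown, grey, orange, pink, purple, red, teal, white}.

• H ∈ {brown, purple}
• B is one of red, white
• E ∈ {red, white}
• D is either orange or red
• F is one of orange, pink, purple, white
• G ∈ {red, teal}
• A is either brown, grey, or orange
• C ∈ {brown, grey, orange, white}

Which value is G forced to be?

teal

The 8 variables together cover exactly {brown, grey, orange, pink, purple, red, teal, white} — 8 values for 8 variables — and pink appears only in F's list, so F = pink.
The 7 still-open variables together cover exactly {brown, grey, orange, purple, red, teal, white} — 7 values for 7 variables — and purple appears only in H's list, so H = purple.
The 6 still-open variables draw from only 6 values {brown, grey, orange, red, teal, white}, so each is used; only G can be teal, hence G = teal.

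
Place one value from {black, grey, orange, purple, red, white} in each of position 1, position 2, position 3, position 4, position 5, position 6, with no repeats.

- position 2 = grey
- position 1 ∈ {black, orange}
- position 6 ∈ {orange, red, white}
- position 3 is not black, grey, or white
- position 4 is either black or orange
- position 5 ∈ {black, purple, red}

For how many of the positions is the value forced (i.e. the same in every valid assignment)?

position 2 must be grey (only option left).
The 5 still-open variables together cover exactly {black, orange, purple, red, white} — 5 values for 5 variables — and white appears only in position 6's list, so position 6 = white.
The 2 variables position 1 and position 4 are confined to {black, orange}, which locks those values in; drop them from position 3, position 5.
Determined: position 2=grey, position 6=white. The other positions each still have more than one consistent value. That makes 2.

2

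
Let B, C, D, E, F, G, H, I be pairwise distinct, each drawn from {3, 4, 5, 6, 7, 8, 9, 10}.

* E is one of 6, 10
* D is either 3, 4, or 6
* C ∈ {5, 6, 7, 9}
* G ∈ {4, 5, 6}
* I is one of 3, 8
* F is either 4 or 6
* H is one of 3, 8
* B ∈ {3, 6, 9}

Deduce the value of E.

10

Among the 8 variables, 7 fits only C (and all 8 values in {3, 4, 5, 6, 7, 8, 9, 10} must be used), so C = 7.
The 7 still-open variables together cover exactly {3, 4, 5, 6, 8, 9, 10} — 7 values for 7 variables — and 5 appears only in G's list, so G = 5.
Among the 6 still-open variables, 9 fits only B (and all 6 values in {3, 4, 6, 8, 9, 10} must be used), so B = 9.
The 5 still-open variables draw from only 5 values {3, 4, 6, 8, 10}, so each is used; only E can be 10, hence E = 10.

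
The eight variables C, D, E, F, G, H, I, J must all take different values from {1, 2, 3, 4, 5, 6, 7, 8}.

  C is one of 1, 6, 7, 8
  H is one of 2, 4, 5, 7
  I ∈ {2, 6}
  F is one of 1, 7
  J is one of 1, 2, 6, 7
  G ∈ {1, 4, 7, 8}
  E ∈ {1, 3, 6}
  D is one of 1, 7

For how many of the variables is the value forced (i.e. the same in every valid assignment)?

4

Among the 8 variables, 3 fits only E (and all 8 values in {1, 2, 3, 4, 5, 6, 7, 8} must be used), so E = 3.
Among the 7 still-open variables, 5 fits only H (and all 7 values in {1, 2, 4, 5, 6, 7, 8} must be used), so H = 5.
The 6 still-open variables draw from only 6 values {1, 2, 4, 6, 7, 8}, so each is used; only G can be 4, hence G = 4.
The 5 still-open variables together cover exactly {1, 2, 6, 7, 8} — 5 values for 5 variables — and 8 appears only in C's list, so C = 8.
D and F share exactly the 2 values {1, 7}; by pigeonhole those values go to them, so strike 1, 7 from J.
Determined: C=8, E=3, G=4, H=5. The other variables each still have more than one consistent value. That makes 4.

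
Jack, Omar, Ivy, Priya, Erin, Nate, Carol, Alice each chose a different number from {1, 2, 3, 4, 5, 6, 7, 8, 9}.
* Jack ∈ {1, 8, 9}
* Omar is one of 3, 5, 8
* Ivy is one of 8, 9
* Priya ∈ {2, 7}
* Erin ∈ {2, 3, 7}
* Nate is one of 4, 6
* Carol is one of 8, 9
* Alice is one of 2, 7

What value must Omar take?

5

The 2 variables Ivy and Carol are confined to {8, 9}, which locks those values in; drop them from Jack, Omar.
Jack has just one choice, so Jack = 1.
Priya and Alice share exactly the 2 values {2, 7}; by pigeonhole those values go to them, so strike 2, 7 from Erin.
Erin's domain is down to {3}, so Erin = 3. Eliminate 3 elsewhere: Omar.
So Omar = 5.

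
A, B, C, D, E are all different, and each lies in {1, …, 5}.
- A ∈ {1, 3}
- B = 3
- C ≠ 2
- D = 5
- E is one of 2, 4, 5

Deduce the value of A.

B has just one choice, so B = 3. Eliminate 3 elsewhere: A, C.
So A = 1.

1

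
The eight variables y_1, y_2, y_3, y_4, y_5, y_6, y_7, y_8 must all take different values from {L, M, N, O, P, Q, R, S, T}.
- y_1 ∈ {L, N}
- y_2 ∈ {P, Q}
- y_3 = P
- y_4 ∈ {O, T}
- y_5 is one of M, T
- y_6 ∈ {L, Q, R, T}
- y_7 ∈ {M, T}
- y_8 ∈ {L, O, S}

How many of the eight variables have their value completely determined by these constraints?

3

y_3 must be P (only option left). Eliminate P elsewhere: y_2.
That leaves y_2 = Q. Eliminate Q elsewhere: y_6.
y_5 and y_7 between them cover only {M, T} — a naked pair. Remove those values from y_4, y_6.
y_4 must be O (only option left). So y_8 can't be O.
Determined: y_2=Q, y_3=P, y_4=O. The other variables each still have more than one consistent value. That makes 3.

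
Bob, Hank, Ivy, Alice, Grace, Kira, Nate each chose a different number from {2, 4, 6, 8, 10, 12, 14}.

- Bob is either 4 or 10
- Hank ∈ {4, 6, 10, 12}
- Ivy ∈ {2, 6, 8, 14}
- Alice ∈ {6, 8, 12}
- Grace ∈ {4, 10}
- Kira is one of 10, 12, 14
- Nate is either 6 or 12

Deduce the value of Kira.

14

Among the 7 variables, 2 fits only Ivy (and all 7 values in {2, 4, 6, 8, 10, 12, 14} must be used), so Ivy = 2.
The 6 still-open variables together cover exactly {4, 6, 8, 10, 12, 14} — 6 values for 6 variables — and 8 appears only in Alice's list, so Alice = 8.
The 5 still-open variables draw from only 5 values {4, 6, 10, 12, 14}, so each is used; only Kira can be 14, hence Kira = 14.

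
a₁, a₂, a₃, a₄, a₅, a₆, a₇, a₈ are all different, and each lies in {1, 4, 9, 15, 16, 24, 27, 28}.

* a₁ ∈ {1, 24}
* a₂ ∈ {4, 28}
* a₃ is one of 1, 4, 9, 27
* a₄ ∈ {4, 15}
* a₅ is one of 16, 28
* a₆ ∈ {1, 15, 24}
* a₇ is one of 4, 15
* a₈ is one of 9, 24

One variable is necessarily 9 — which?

a₈

The 8 variables together cover exactly {1, 4, 9, 15, 16, 24, 27, 28} — 8 values for 8 variables — and 16 appears only in a₅'s list, so a₅ = 16.
The 7 still-open variables together cover exactly {1, 4, 9, 15, 24, 27, 28} — 7 values for 7 variables — and 27 appears only in a₃'s list, so a₃ = 27.
The 6 still-open variables draw from only 6 values {1, 4, 9, 15, 24, 28}, so each is used; only a₈ can be 9, hence a₈ = 9.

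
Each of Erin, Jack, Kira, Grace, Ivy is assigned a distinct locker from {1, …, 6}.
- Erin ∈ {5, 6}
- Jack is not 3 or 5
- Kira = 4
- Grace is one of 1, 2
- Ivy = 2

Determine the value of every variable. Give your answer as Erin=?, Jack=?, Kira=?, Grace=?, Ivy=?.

Kira has just one choice, so Kira = 4. So Jack can't be 4.
That leaves Ivy = 2. Strike 2 from Jack, Grace.
Grace must be 1 (only option left). Strike 1 from Jack.
Jack's domain is down to {6}, so Jack = 6. Strike 6 from Erin.
Erin's domain is down to {5}, so Erin = 5.

Erin=5, Jack=6, Kira=4, Grace=1, Ivy=2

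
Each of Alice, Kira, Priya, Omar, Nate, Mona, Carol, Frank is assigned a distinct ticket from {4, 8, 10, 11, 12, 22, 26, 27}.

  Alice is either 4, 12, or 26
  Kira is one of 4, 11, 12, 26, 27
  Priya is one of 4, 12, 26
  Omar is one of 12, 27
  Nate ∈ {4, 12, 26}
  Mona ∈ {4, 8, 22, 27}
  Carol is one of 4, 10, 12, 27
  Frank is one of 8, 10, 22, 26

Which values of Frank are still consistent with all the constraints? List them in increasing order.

The 8 variables together cover exactly {4, 8, 10, 11, 12, 22, 26, 27} — 8 values for 8 variables — and 11 appears only in Kira's list, so Kira = 11.
Alice, Priya, Nate share exactly the 3 values {4, 12, 26}; by pigeonhole those values go to them, so strike 4, 12, 26 from Omar, Mona, Carol, Frank.
Omar's domain is down to {27}, so Omar = 27. So Mona, Carol can't be 27.
That leaves Carol = 10. Eliminate 10 elsewhere: Frank.
No further eliminations apply; Frank can still be any of 8, 22.

8, 22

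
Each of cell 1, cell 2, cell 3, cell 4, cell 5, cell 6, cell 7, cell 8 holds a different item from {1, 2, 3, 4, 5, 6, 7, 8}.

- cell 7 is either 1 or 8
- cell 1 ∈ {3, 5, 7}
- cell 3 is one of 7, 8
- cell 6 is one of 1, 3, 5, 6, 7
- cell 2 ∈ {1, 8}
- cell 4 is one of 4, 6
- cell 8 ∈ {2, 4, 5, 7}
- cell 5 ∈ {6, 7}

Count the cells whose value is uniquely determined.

Among the 8 variables, 2 fits only cell 8 (and all 8 values in {1, 2, 3, 4, 5, 6, 7, 8} must be used), so cell 8 = 2.
Among the 7 still-open variables, 4 fits only cell 4 (and all 7 values in {1, 3, 4, 5, 6, 7, 8} must be used), so cell 4 = 4.
cell 2 and cell 7 share exactly the 2 values {1, 8}; by pigeonhole those values go to them, so strike 1, 8 from cell 3, cell 6.
cell 3 has just one choice, so cell 3 = 7. Strike 7 from cell 1, cell 5, cell 6.
cell 5 has just one choice, so cell 5 = 6. Remove 6 from cell 6.
Determined: cell 3=7, cell 4=4, cell 5=6, cell 8=2. The other cells each still have more than one consistent value. That makes 4.

4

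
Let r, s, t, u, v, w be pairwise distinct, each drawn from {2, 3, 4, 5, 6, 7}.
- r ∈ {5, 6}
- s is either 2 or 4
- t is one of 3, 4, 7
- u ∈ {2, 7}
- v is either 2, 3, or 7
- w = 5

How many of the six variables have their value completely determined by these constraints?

2

w's domain is down to {5}, so w = 5. Remove 5 from r.
r's domain is down to {6}, so r = 6.
Determined: r=6, w=5. The other variables each still have more than one consistent value. That makes 2.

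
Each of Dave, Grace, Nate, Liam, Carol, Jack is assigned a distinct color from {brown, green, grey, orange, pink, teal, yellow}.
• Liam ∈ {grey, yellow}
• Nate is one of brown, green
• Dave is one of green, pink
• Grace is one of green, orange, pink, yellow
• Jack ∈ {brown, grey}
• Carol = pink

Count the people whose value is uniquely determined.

Carol must be pink (only option left). So Dave, Grace can't be pink.
Dave has just one choice, so Dave = green. Eliminate green elsewhere: Grace, Nate.
That leaves Nate = brown. Remove brown from Jack.
That leaves Jack = grey. Remove grey from Liam.
Liam must be yellow (only option left). Eliminate yellow elsewhere: Grace.
That leaves Grace = orange.
Every person is fixed: Dave=green, Grace=orange, Nate=brown, Liam=yellow, Carol=pink, Jack=grey. That makes 6.

6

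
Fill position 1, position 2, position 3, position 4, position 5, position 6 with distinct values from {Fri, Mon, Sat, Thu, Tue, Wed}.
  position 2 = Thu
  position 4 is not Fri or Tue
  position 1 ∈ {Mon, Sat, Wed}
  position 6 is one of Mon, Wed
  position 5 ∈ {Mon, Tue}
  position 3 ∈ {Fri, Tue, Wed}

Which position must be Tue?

position 2 has just one choice, so position 2 = Thu. Remove Thu from position 4.
The 5 still-open variables together cover exactly {Fri, Mon, Sat, Tue, Wed} — 5 values for 5 variables — and Fri appears only in position 3's list, so position 3 = Fri.
Among the 4 still-open variables, Tue fits only position 5 (and all 4 values in {Mon, Sat, Tue, Wed} must be used), so position 5 = Tue.

position 5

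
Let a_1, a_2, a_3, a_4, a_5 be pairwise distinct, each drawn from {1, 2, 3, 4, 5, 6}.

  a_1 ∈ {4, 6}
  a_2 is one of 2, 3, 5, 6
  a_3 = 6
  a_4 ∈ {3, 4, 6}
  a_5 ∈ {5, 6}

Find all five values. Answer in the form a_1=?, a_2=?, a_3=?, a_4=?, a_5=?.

a_3's domain is down to {6}, so a_3 = 6. Remove 6 from a_1, a_2, a_4, a_5.
a_5 must be 5 (only option left). Eliminate 5 elsewhere: a_2.
a_1's domain is down to {4}, so a_1 = 4. So a_4 can't be 4.
a_4's domain is down to {3}, so a_4 = 3. Strike 3 from a_2.
That leaves a_2 = 2.

a_1=4, a_2=2, a_3=6, a_4=3, a_5=5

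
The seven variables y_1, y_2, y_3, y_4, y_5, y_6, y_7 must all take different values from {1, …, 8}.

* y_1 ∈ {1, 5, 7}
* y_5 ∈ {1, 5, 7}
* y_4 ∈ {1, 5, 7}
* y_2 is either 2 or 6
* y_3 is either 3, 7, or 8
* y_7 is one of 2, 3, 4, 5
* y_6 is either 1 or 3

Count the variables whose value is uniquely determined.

The 3 variables y_1, y_4, y_5 are confined to {1, 5, 7}, which locks those values in; drop them from y_3, y_6, y_7.
y_6's domain is down to {3}, so y_6 = 3. Eliminate 3 elsewhere: y_3, y_7.
y_3's domain is down to {8}, so y_3 = 8.
Determined: y_3=8, y_6=3. The other variables each still have more than one consistent value. That makes 2.

2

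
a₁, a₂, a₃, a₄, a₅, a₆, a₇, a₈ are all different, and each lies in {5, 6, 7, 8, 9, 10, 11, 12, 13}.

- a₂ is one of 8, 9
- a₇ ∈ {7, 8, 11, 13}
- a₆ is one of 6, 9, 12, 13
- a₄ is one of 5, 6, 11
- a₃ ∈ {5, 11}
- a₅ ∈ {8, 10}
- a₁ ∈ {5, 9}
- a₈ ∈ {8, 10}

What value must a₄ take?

6

a₅ and a₈ between them cover only {8, 10} — a naked pair. Remove those values from a₂, a₇.
That leaves a₂ = 9. Strike 9 from a₁, a₆.
a₁ must be 5 (only option left). So a₃, a₄ can't be 5.
a₃'s domain is down to {11}, so a₃ = 11. Eliminate 11 elsewhere: a₄, a₇.
So a₄ = 6.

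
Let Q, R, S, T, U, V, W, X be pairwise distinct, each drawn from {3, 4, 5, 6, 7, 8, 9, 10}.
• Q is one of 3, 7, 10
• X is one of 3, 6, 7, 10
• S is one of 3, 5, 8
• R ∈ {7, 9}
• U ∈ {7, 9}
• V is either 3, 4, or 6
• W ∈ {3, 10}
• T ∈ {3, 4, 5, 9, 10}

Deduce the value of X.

6

Among the 8 variables, 8 fits only S (and all 8 values in {3, 4, 5, 6, 7, 8, 9, 10} must be used), so S = 8.
The 7 still-open variables together cover exactly {3, 4, 5, 6, 7, 9, 10} — 7 values for 7 variables — and 5 appears only in T's list, so T = 5.
The 6 still-open variables draw from only 6 values {3, 4, 6, 7, 9, 10}, so each is used; only V can be 4, hence V = 4.
The 5 still-open variables together cover exactly {3, 6, 7, 9, 10} — 5 values for 5 variables — and 6 appears only in X's list, so X = 6.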